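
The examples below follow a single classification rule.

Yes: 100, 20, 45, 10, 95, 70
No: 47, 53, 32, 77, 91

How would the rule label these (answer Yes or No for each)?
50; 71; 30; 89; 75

Yes, No, Yes, No, Yes

Comparing the two groups points to one rule — multiple of 5.
50 → 50 = 5·10 → Yes.
71 → 71 = 5·14 + 1 → No.
30 → 30 = 5·6 → Yes.
89 → 89 = 5·17 + 4 → No.
75 → 75 = 5·15 → Yes.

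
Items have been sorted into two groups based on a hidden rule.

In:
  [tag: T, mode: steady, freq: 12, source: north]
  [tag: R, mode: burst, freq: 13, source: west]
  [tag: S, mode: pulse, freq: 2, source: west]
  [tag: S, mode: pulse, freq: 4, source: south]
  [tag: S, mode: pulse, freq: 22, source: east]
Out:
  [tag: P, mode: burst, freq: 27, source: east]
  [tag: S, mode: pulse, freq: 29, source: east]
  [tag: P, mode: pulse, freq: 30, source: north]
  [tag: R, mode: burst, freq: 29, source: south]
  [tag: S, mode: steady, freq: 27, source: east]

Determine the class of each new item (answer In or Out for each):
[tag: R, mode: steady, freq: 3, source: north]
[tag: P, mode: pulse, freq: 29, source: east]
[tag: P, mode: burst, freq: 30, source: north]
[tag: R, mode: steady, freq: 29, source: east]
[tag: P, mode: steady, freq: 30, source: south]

The rule appears to be: freq ≤ 22.
[tag: R, mode: steady, freq: 3, source: north] — freq = 3, hence In. [tag: P, mode: pulse, freq: 29, source: east] — freq = 29, hence Out. [tag: P, mode: burst, freq: 30, source: north] — freq = 30, hence Out. [tag: R, mode: steady, freq: 29, source: east] — freq = 29, hence Out. [tag: P, mode: steady, freq: 30, source: south] — freq = 30, hence Out.

In, Out, Out, Out, Out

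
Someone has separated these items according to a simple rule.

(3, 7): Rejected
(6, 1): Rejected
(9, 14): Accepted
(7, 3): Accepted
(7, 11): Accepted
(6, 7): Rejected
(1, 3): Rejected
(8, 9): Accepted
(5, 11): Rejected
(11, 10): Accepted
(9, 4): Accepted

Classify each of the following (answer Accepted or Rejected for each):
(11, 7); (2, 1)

Accepted, Rejected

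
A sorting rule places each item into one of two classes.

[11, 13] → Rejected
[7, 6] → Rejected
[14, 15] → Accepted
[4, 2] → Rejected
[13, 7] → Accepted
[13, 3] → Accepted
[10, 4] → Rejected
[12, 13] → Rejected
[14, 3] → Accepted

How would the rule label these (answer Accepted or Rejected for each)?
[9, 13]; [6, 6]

The common property of the 'Accepted' items is: first ≥ 13. No 'Rejected' item has it.

Rejected, Rejected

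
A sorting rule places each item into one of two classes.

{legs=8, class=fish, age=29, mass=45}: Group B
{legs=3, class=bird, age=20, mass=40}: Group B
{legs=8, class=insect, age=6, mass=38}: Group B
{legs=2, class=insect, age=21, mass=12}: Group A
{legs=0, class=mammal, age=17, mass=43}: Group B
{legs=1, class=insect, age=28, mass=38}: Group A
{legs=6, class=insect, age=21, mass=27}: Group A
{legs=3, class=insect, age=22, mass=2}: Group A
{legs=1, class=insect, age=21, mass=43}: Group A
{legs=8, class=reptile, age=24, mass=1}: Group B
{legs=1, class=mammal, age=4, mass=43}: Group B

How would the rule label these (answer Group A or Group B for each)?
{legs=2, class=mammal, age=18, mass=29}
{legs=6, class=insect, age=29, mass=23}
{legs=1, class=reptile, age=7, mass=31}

Group B, Group A, Group B

All 'Group A' examples share one property — class is insect AND age ≥ 17 — and every 'Group B' example lacks it.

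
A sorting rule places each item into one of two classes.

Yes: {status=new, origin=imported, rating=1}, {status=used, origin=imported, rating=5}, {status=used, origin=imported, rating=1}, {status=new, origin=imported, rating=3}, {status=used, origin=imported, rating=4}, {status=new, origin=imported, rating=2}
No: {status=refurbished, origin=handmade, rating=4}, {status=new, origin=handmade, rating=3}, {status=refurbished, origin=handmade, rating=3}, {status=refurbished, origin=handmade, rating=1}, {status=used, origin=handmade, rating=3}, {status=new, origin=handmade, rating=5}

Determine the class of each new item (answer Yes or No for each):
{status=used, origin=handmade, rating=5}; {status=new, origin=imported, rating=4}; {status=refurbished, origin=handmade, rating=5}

No, Yes, No

One predicate separates the groups cleanly: origin is imported.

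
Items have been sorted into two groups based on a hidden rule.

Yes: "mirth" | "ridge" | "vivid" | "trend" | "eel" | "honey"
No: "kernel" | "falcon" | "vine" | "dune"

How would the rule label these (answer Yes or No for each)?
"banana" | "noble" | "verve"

'Yes' ⟺ odd length.
"banana": length 6 — does not pass, so No.
"noble": length 5 — qualifies, so Yes.
"verve": length 5 — qualifies, so Yes.

No, Yes, Yes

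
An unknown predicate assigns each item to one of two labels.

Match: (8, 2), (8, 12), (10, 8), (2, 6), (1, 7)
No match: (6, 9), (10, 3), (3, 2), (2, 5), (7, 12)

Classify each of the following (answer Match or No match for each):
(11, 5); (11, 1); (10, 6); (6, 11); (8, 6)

'Match' ⟺ sum is even.
Match: (11, 5), since 11+5 = 16.
Match: (11, 1), since 11+1 = 12.
Match: (10, 6), since 10+6 = 16.
No match: (6, 11), since 6+11 = 17.
Match: (8, 6), since 8+6 = 14.

Match, Match, Match, No match, Match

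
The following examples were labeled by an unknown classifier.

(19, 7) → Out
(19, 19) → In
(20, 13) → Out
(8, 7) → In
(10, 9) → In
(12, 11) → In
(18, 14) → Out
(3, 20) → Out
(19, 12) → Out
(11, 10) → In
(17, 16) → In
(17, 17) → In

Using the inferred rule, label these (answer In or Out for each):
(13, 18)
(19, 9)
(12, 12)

The rule appears to be: |first − second| ≤ 1.
(13, 18): |13−18| = 5, does not pass → Out.
(19, 9): |19−9| = 10, does not pass → Out.
(12, 12): |12−12| = 0, checks out → In.

Out, Out, In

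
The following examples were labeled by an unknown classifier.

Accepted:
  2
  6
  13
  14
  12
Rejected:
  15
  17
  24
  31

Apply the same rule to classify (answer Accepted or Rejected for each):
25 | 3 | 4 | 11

One predicate separates the groups cleanly: at most 14.
25 → 25 > 14 → Rejected. 3 → 3 ≤ 14 → Accepted. 4 → 4 ≤ 14 → Accepted. 11 → 11 ≤ 14 → Accepted.

Rejected, Accepted, Accepted, Accepted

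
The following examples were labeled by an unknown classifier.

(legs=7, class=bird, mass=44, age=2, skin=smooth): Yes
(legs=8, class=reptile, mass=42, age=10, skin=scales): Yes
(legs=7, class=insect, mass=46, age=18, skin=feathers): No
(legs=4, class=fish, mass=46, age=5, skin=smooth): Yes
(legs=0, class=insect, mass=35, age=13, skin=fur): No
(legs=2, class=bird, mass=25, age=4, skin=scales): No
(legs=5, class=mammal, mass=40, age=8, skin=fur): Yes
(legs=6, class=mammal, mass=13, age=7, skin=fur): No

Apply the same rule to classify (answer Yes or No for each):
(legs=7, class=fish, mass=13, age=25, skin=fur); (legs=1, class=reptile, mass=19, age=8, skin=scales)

The simplest hypothesis consistent with all the labels is: mass ≥ 35 AND age ≤ 10.
(legs=7, class=fish, mass=13, age=25, skin=fur): mass = 13, age = 25 — lacks this property, so No. (legs=1, class=reptile, mass=19, age=8, skin=scales): mass = 19, age = 8 — lacks this property, so No.

No, No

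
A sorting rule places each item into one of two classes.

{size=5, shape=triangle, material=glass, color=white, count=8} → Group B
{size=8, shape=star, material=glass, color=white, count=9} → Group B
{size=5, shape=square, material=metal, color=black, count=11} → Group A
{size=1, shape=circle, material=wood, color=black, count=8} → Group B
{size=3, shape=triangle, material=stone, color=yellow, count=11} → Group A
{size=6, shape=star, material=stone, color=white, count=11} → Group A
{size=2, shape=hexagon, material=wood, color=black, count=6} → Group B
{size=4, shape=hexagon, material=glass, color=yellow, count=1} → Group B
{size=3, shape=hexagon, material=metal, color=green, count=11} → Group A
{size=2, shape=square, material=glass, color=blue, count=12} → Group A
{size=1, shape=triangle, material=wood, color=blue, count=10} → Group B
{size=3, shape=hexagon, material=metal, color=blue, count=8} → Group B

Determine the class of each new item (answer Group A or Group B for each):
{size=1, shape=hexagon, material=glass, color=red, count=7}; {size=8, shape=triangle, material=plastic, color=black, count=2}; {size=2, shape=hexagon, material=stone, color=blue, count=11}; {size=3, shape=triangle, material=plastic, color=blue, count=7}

Group B, Group B, Group A, Group B

The classifier is using: count ≥ 11.
{size=1, shape=hexagon, material=glass, color=red, count=7} → count = 7 → Group B. {size=8, shape=triangle, material=plastic, color=black, count=2} → count = 2 → Group B. {size=2, shape=hexagon, material=stone, color=blue, count=11} → count = 11 → Group A. {size=3, shape=triangle, material=plastic, color=blue, count=7} → count = 7 → Group B.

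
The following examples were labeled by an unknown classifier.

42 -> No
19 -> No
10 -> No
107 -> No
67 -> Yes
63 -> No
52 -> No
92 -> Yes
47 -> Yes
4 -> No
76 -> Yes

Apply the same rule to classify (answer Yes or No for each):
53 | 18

No, No

'Yes' ⟺ digit sum ≥ 11.
53: No (digit sum 5+3 = 8). 18: No (digit sum 1+8 = 9).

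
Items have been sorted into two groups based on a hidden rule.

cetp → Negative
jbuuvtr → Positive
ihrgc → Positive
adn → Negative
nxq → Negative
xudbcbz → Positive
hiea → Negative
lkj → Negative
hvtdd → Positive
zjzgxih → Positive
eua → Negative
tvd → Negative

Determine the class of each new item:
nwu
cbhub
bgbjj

Negative, Positive, Positive

One predicate separates the groups cleanly: length ≥ 5.
nwu → length 3 → Negative.
cbhub → length 5 → Positive.
bgbjj → length 5 → Positive.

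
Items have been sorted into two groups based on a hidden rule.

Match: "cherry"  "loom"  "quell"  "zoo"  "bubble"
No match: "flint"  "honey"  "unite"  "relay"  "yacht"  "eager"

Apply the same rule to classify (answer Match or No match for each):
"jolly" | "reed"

Match, Match

The classifier is using: has a double letter.
"jolly": Match ('ll' doubled).
"reed": Match ('ee' doubled).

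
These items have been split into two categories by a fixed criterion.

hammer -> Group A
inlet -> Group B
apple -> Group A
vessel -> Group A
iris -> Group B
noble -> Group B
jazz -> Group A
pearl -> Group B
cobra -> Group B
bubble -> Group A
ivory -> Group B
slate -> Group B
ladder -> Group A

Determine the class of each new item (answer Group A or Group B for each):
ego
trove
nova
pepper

Group B, Group B, Group B, Group A

The rule appears to be: has a double letter.
ego → no doubled letter → Group B.
trove → no doubled letter → Group B.
nova → no doubled letter → Group B.
pepper → 'pp' doubled → Group A.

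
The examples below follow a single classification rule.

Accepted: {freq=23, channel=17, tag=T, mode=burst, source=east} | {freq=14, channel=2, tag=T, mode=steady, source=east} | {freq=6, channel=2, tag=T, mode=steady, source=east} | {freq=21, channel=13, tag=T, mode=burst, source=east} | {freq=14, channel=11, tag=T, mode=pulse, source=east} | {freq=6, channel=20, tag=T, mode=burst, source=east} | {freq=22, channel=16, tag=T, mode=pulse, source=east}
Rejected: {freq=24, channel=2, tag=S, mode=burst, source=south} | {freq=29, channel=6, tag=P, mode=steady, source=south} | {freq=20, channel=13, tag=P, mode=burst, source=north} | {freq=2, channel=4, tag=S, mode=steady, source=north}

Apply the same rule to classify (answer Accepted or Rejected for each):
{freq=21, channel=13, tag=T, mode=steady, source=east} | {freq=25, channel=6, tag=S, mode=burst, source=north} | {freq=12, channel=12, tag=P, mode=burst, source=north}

Accepted, Rejected, Rejected

A rule that fits every label: tag is T — true of each 'Accepted' example, false of each 'Rejected' one.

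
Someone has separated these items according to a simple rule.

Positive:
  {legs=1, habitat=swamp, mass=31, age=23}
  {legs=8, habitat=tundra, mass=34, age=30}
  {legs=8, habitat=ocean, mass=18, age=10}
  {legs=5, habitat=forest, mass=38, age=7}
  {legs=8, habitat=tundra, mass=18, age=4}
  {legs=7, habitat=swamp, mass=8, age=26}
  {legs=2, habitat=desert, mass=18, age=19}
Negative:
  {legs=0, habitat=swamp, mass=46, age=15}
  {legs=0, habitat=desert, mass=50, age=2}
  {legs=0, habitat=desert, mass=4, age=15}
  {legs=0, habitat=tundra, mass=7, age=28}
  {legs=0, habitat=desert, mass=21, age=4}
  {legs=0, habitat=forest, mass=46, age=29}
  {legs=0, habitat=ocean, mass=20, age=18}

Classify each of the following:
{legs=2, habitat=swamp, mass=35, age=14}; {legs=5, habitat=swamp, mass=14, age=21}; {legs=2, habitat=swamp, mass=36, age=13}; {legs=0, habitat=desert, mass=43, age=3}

The pattern is that an item is 'Positive' exactly when: legs ≥ 1.
{legs=2, habitat=swamp, mass=35, age=14}: legs = 2 — passes, so Positive. {legs=5, habitat=swamp, mass=14, age=21}: legs = 5 — passes, so Positive. {legs=2, habitat=swamp, mass=36, age=13}: legs = 2 — passes, so Positive. {legs=0, habitat=desert, mass=43, age=3}: legs = 0 — does not fit, so Negative.

Positive, Positive, Positive, Negative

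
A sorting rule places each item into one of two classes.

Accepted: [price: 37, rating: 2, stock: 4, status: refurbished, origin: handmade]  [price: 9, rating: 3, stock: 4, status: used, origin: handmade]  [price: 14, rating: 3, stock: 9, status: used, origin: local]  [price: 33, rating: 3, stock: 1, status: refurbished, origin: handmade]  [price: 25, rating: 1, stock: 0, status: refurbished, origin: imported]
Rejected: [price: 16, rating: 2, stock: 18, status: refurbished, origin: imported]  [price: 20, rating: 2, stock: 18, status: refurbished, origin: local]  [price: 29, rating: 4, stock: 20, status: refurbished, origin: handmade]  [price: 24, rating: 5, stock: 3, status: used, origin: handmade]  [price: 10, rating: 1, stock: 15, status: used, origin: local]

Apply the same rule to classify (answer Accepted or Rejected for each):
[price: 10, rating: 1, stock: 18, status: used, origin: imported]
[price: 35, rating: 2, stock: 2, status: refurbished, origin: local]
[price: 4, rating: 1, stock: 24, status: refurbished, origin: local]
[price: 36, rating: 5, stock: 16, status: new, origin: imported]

Rejected, Accepted, Rejected, Rejected

The distinguishing property — rating ≤ 3 AND stock ≤ 9 — holds for all the 'Accepted' cases and none of the 'Rejected' cases.
Rejected: [price: 10, rating: 1, stock: 18, status: used, origin: imported], since rating = 1, stock = 18. Accepted: [price: 35, rating: 2, stock: 2, status: refurbished, origin: local], since rating = 2, stock = 2. Rejected: [price: 4, rating: 1, stock: 24, status: refurbished, origin: local], since rating = 1, stock = 24. Rejected: [price: 36, rating: 5, stock: 16, status: new, origin: imported], since rating = 5, stock = 16.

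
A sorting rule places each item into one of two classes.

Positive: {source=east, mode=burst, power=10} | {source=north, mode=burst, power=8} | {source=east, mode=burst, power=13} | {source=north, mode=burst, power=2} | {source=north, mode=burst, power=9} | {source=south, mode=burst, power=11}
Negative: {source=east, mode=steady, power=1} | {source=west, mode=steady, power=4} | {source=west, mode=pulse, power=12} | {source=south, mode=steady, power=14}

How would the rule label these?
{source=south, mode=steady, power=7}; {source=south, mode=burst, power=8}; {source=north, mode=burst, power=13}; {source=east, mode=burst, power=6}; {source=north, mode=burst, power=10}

Negative, Positive, Positive, Positive, Positive

Looking at the examples, the only property every 'Positive' case has and every 'Negative' case lacks is: mode is burst.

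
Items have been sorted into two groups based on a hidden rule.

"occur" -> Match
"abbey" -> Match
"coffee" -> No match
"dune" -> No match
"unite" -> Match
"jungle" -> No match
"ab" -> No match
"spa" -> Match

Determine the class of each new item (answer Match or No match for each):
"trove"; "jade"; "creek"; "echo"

Match, No match, Match, No match

A rule that fits every label: odd length — true of each 'Match' example, false of each 'No match' one.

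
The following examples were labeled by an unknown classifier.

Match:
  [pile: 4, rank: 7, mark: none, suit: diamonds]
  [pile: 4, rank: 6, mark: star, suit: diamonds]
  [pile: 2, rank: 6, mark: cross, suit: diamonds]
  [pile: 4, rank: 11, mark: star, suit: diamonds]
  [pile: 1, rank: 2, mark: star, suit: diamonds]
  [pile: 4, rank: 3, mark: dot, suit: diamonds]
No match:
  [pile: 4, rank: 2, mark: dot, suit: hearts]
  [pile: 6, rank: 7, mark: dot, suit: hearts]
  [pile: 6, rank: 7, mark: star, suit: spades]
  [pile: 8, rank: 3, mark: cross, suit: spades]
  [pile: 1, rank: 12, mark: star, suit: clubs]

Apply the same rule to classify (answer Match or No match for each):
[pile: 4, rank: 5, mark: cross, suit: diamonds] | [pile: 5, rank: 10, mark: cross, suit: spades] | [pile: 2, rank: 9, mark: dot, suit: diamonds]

Every 'Match' example satisfies: suit is diamonds. None of the 'No match' examples do.
[pile: 4, rank: 5, mark: cross, suit: diamonds]: Match (suit is diamonds). [pile: 5, rank: 10, mark: cross, suit: spades]: No match (suit is spades). [pile: 2, rank: 9, mark: dot, suit: diamonds]: Match (suit is diamonds).

Match, No match, Match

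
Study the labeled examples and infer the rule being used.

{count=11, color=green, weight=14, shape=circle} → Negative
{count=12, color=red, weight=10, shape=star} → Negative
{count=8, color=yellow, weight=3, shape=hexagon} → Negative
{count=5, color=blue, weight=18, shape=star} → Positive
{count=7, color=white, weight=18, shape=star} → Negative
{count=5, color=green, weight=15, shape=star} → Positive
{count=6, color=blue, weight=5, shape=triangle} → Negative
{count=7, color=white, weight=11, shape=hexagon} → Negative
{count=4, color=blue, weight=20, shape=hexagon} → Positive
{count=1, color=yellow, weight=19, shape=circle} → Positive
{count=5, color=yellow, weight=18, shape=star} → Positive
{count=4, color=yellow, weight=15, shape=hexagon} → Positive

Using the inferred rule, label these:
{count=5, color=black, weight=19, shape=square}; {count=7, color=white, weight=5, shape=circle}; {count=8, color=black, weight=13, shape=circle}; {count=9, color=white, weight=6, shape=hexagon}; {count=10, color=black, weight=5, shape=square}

Positive, Negative, Negative, Negative, Negative

'Positive' ⟺ count ≤ 5.
{count=5, color=black, weight=19, shape=square} — count = 5, hence Positive.
{count=7, color=white, weight=5, shape=circle} — count = 7, hence Negative.
{count=8, color=black, weight=13, shape=circle} — count = 8, hence Negative.
{count=9, color=white, weight=6, shape=hexagon} — count = 9, hence Negative.
{count=10, color=black, weight=5, shape=square} — count = 10, hence Negative.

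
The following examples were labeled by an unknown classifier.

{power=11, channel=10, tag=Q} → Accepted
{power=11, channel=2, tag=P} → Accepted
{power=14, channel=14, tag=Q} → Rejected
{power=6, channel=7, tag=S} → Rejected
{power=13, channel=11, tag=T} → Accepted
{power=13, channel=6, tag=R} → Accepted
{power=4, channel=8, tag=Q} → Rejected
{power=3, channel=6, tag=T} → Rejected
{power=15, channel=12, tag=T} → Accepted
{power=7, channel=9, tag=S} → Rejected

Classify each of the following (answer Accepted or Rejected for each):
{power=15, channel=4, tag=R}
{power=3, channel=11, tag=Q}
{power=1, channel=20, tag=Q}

The rule appears to be: channel ≤ 12 AND power ≥ 11.
{power=15, channel=4, tag=R} → channel = 4, power = 15 → Accepted. {power=3, channel=11, tag=Q} → channel = 11, power = 3 → Rejected. {power=1, channel=20, tag=Q} → channel = 20, power = 1 → Rejected.

Accepted, Rejected, Rejected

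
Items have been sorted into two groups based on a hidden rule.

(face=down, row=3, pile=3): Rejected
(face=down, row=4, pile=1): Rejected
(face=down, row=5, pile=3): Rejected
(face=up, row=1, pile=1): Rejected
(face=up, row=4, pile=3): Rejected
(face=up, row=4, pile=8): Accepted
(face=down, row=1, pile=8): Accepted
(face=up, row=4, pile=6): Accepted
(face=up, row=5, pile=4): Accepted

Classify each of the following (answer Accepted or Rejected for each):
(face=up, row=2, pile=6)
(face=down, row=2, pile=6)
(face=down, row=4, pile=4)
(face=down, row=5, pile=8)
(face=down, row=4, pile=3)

The pattern is that an item is 'Accepted' exactly when: pile ≥ 4.

Accepted, Accepted, Accepted, Accepted, Rejected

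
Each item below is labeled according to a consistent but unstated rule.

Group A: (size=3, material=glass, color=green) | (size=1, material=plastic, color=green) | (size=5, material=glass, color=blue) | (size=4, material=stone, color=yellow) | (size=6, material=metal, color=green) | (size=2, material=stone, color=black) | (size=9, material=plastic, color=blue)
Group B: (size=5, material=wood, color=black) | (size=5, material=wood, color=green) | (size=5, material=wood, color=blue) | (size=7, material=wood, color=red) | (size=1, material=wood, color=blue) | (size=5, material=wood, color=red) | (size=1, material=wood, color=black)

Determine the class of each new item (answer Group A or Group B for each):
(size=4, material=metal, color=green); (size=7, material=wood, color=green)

Group A, Group B

The simplest hypothesis consistent with all the labels is: material is not wood.
(size=4, material=metal, color=green) — material is metal, hence Group A. (size=7, material=wood, color=green) — material is wood, hence Group B.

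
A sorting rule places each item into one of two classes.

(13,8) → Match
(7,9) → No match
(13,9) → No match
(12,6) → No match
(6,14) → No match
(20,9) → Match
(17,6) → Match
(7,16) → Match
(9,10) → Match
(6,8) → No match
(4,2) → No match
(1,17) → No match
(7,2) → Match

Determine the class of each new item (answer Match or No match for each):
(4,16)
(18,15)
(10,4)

No match, Match, No match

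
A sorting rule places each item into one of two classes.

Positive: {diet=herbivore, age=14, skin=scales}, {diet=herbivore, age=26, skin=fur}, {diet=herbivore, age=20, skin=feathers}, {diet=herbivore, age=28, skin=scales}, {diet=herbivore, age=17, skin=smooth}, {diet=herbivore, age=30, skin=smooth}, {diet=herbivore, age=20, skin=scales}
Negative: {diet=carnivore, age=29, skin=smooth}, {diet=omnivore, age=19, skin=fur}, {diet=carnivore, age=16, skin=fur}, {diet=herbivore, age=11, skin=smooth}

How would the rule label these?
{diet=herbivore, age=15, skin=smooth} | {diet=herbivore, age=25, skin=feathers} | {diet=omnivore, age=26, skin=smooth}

'Positive' ⟺ diet is herbivore AND age ≥ 14.
{diet=herbivore, age=15, skin=smooth}: Positive (diet is herbivore, age = 15).
{diet=herbivore, age=25, skin=feathers}: Positive (diet is herbivore, age = 25).
{diet=omnivore, age=26, skin=smooth}: Negative (diet is omnivore, age = 26).

Positive, Positive, Negative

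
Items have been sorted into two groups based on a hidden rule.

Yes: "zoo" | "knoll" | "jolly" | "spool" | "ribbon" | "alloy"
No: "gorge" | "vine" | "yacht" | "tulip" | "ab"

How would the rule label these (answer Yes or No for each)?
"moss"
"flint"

Yes, No

A rule that fits every label: has a double letter — true of each 'Yes' example, false of each 'No' one.
"moss": 'ss' doubled, meets the rule → Yes. "flint": no doubled letter, fails this test → No.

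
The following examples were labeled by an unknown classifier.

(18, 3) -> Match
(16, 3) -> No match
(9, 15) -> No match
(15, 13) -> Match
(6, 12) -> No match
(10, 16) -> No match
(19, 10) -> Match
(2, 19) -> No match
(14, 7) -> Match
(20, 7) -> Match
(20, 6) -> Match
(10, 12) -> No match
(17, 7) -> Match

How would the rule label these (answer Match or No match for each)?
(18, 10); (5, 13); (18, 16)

Match, No match, Match

The rule appears to be: first > second AND sum ≥ 21.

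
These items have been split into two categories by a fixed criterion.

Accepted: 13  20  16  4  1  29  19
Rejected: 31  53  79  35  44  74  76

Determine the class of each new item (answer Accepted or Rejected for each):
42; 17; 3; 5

Every 'Accepted' example satisfies: at most 29. None of the 'Rejected' examples do.

Rejected, Accepted, Accepted, Accepted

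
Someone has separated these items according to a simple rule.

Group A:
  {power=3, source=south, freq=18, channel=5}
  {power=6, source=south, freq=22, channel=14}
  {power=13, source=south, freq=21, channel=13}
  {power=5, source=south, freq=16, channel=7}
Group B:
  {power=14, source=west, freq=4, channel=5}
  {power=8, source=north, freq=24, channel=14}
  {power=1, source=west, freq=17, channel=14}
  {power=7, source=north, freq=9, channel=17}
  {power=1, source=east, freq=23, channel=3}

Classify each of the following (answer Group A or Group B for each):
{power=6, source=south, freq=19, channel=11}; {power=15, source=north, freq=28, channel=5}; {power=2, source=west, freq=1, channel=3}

Group A, Group B, Group B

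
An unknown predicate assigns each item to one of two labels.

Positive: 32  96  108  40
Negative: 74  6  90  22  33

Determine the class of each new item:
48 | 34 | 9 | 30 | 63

All 'Positive' examples share one property — multiple of 4 — and every 'Negative' example lacks it.
48: 48 = 4·12 — fits, so Positive. 34: 34 = 4·8 + 2 — lacks this property, so Negative. 9: 9 = 4·2 + 1 — lacks this property, so Negative. 30: 30 = 4·7 + 2 — lacks this property, so Negative. 63: 63 = 4·15 + 3 — lacks this property, so Negative.

Positive, Negative, Negative, Negative, Negative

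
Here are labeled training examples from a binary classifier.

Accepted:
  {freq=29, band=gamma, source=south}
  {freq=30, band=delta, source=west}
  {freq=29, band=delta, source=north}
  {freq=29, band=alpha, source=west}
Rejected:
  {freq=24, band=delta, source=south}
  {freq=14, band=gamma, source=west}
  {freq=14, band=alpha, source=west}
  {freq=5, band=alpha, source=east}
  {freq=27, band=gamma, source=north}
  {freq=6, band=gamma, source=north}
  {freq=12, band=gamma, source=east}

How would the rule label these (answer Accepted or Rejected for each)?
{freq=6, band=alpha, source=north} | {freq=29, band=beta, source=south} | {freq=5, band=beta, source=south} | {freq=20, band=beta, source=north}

Rejected, Accepted, Rejected, Rejected

The classifier is using: freq ≥ 29.
{freq=6, band=alpha, source=north} → freq = 6 → Rejected.
{freq=29, band=beta, source=south} → freq = 29 → Accepted.
{freq=5, band=beta, source=south} → freq = 5 → Rejected.
{freq=20, band=beta, source=north} → freq = 20 → Rejected.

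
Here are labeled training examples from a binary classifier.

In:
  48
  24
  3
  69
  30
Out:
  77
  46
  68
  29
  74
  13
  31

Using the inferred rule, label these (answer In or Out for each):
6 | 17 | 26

A rule that fits every label: multiple of 3 — true of each 'In' example, false of each 'Out' one.
6: 6 = 3·2, qualifies → In.
17: 17 = 3·5 + 2, doesn't qualify → Out.
26: 26 = 3·8 + 2, doesn't qualify → Out.

In, Out, Out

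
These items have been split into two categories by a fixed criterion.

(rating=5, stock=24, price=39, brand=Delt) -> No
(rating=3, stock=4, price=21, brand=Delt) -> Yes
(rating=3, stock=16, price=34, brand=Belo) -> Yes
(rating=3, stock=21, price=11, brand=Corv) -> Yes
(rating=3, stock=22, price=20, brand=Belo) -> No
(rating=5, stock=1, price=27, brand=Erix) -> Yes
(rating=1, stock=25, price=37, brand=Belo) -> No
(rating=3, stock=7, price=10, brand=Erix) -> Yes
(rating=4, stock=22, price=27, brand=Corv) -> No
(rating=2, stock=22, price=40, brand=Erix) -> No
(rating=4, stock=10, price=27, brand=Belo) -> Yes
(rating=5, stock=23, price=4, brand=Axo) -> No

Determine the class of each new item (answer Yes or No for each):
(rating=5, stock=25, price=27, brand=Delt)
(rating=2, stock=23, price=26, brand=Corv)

The rule appears to be: stock ≤ 21.
(rating=5, stock=25, price=27, brand=Delt): stock = 25, fails the rule → No.
(rating=2, stock=23, price=26, brand=Corv): stock = 23, fails the rule → No.

No, No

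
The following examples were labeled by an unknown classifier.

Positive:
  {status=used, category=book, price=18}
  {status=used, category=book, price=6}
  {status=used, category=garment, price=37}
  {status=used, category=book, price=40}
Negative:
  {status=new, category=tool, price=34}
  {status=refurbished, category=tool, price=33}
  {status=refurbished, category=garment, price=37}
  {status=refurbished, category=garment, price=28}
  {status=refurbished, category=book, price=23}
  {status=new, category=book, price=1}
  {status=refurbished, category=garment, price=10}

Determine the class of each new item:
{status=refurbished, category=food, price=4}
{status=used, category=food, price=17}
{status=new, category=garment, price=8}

The rule appears to be: status is used.

Negative, Positive, Negative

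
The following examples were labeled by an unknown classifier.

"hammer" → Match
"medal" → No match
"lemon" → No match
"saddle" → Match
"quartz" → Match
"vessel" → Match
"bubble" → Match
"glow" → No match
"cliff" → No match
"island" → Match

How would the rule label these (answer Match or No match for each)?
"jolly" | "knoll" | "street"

No match, No match, Match

The classifier is using: length 6.
"jolly": length 5 — fails this test, so No match. "knoll": length 5 — fails this test, so No match. "street": length 6 — satisfies this, so Match.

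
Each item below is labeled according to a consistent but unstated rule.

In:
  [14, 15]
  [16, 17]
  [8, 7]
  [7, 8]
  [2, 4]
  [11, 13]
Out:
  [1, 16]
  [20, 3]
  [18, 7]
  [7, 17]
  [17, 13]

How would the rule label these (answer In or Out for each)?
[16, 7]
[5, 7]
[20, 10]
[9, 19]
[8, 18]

The classifier is using: |first − second| ≤ 2.
[16, 7]: Out (|16−7| = 9). [5, 7]: In (|5−7| = 2). [20, 10]: Out (|20−10| = 10). [9, 19]: Out (|9−19| = 10). [8, 18]: Out (|8−18| = 10).

Out, In, Out, Out, Out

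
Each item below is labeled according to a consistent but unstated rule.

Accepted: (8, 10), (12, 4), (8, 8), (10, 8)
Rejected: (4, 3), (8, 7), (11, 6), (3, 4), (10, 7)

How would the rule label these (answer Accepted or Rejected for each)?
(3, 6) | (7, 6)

Rejected, Rejected

The pattern is that an item is 'Accepted' exactly when: sum is even.
(3, 6): Rejected (3+6 = 9). (7, 6): Rejected (7+6 = 13).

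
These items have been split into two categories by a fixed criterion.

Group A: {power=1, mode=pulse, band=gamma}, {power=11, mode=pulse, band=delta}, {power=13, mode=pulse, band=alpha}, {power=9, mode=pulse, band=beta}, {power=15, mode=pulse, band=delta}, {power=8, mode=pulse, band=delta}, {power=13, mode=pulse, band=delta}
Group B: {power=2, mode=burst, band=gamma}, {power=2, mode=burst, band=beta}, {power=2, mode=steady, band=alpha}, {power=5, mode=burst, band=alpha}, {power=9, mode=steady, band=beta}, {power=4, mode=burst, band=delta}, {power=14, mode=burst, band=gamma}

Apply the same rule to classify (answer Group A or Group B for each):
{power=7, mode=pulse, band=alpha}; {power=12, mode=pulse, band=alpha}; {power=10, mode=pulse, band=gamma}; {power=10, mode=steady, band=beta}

Group A, Group A, Group A, Group B

Checking candidate rules against both groups, what survives is: mode is pulse.
{power=7, mode=pulse, band=alpha}: Group A (mode is pulse). {power=12, mode=pulse, band=alpha}: Group A (mode is pulse). {power=10, mode=pulse, band=gamma}: Group A (mode is pulse). {power=10, mode=steady, band=beta}: Group B (mode is steady).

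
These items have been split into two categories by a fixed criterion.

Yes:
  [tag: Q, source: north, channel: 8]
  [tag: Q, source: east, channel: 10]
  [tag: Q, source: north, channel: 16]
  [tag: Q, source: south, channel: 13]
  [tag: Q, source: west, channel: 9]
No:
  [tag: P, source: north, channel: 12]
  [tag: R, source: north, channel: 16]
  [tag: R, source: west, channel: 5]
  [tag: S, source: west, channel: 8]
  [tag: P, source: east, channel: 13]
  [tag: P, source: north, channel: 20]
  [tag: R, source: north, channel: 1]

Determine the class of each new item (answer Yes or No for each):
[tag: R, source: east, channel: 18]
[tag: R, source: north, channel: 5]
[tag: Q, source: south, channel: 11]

No, No, Yes

The pattern is that an item is 'Yes' exactly when: tag is Q.
[tag: R, source: east, channel: 18]: tag is R, fails the rule → No. [tag: R, source: north, channel: 5]: tag is R, fails the rule → No. [tag: Q, source: south, channel: 11]: tag is Q, fits → Yes.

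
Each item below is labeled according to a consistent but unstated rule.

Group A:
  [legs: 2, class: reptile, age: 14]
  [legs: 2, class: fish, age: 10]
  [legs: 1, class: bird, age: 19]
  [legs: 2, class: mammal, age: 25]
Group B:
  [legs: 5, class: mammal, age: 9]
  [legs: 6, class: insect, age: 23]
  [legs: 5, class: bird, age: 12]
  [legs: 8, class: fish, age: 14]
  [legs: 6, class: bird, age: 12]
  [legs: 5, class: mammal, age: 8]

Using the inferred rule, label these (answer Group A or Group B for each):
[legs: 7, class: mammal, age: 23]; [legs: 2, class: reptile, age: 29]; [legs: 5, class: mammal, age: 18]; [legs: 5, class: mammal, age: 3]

One predicate separates the groups cleanly: legs ≤ 2.
[legs: 7, class: mammal, age: 23] — legs = 7, hence Group B. [legs: 2, class: reptile, age: 29] — legs = 2, hence Group A. [legs: 5, class: mammal, age: 18] — legs = 5, hence Group B. [legs: 5, class: mammal, age: 3] — legs = 5, hence Group B.

Group B, Group A, Group B, Group B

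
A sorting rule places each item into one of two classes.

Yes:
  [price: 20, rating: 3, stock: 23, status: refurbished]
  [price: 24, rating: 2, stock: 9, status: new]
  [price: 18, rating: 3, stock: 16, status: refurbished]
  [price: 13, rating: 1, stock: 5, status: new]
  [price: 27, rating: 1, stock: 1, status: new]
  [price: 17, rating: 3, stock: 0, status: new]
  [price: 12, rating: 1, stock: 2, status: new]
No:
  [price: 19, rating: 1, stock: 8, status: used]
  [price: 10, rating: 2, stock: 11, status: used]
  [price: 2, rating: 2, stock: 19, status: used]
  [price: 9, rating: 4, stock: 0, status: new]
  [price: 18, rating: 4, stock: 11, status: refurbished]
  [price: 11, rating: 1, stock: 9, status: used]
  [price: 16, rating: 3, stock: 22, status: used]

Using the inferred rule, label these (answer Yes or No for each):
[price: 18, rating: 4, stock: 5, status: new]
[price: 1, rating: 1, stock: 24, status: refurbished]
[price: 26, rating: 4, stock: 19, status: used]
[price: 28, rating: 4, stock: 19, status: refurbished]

No, Yes, No, No

Rule: status is not used AND rating ≤ 3. This holds for each 'Yes' example and fails for each 'No' one.
No: [price: 18, rating: 4, stock: 5, status: new], since status is new, rating = 4. Yes: [price: 1, rating: 1, stock: 24, status: refurbished], since status is refurbished, rating = 1. No: [price: 26, rating: 4, stock: 19, status: used], since status is used, rating = 4. No: [price: 28, rating: 4, stock: 19, status: refurbished], since status is refurbished, rating = 4.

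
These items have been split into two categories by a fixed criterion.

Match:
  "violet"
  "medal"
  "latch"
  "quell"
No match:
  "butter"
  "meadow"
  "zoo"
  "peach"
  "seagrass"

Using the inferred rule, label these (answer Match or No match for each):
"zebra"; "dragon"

All 'Match' examples share one property — contains 'l' — and every 'No match' example lacks it.

No match, No match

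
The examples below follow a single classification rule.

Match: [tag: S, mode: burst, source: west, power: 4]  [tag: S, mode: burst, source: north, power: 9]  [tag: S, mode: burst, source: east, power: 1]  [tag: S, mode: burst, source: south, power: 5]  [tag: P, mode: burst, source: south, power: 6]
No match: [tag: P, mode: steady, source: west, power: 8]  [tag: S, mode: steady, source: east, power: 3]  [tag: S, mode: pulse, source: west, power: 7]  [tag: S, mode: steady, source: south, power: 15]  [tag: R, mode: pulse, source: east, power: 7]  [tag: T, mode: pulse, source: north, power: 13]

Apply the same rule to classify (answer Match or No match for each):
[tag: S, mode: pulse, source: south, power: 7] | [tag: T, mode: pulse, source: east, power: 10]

No match, No match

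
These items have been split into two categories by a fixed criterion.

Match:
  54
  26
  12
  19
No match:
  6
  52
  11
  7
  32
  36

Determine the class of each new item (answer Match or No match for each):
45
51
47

No match, No match, Match

Rule: ≡ 5 (mod 7). This holds for each 'Match' example and fails for each 'No match' one.
45: 45 mod 7 = 3 — does not pass, so No match. 51: 51 mod 7 = 2 — does not pass, so No match. 47: 47 mod 7 = 5 — satisfies this, so Match.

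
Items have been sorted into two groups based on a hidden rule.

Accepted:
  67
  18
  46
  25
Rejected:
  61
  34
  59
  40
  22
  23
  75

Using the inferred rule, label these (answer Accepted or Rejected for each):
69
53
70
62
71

Checking candidate rules against both groups, what survives is: ≡ 4 (mod 7).
69 → 69 mod 7 = 6 → Rejected.
53 → 53 mod 7 = 4 → Accepted.
70 → 70 mod 7 = 0 → Rejected.
62 → 62 mod 7 = 6 → Rejected.
71 → 71 mod 7 = 1 → Rejected.

Rejected, Accepted, Rejected, Rejected, Rejected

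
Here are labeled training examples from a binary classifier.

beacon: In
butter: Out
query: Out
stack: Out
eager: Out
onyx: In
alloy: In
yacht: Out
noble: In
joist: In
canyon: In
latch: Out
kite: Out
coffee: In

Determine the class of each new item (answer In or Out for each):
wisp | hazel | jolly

Out, Out, In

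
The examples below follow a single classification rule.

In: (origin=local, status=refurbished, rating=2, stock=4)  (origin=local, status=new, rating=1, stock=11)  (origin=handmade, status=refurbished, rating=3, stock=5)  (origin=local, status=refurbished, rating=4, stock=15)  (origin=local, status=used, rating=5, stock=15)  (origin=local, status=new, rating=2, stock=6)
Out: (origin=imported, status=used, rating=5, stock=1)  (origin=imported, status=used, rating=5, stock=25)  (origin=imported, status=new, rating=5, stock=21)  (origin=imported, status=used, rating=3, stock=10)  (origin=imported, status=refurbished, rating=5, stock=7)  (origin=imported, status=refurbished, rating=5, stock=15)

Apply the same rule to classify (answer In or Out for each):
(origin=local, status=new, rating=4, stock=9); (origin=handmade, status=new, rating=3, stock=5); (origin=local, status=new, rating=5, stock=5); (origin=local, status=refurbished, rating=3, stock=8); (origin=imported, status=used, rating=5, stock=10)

The distinguishing property — origin is not imported — holds for all the 'In' cases and none of the 'Out' cases.
(origin=local, status=new, rating=4, stock=9) → origin is local → In. (origin=handmade, status=new, rating=3, stock=5) → origin is handmade → In. (origin=local, status=new, rating=5, stock=5) → origin is local → In. (origin=local, status=refurbished, rating=3, stock=8) → origin is local → In. (origin=imported, status=used, rating=5, stock=10) → origin is imported → Out.

In, In, In, In, Out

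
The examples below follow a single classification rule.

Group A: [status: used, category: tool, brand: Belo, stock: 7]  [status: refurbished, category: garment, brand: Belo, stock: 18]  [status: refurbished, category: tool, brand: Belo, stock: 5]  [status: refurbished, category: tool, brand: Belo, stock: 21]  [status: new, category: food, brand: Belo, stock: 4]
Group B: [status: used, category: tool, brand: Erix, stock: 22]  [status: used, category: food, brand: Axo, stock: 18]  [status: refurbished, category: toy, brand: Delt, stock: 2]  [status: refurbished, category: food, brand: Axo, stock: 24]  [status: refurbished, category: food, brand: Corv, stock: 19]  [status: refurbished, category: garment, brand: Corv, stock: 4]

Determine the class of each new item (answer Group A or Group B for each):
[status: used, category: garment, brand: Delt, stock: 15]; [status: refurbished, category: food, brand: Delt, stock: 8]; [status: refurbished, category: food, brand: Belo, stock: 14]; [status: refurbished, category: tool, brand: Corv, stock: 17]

The simplest hypothesis consistent with all the labels is: brand is Belo.
[status: used, category: garment, brand: Delt, stock: 15]: brand is Delt — does not fit, so Group B. [status: refurbished, category: food, brand: Delt, stock: 8]: brand is Delt — does not fit, so Group B. [status: refurbished, category: food, brand: Belo, stock: 14]: brand is Belo — checks out, so Group A. [status: refurbished, category: tool, brand: Corv, stock: 17]: brand is Corv — does not fit, so Group B.

Group B, Group B, Group A, Group B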